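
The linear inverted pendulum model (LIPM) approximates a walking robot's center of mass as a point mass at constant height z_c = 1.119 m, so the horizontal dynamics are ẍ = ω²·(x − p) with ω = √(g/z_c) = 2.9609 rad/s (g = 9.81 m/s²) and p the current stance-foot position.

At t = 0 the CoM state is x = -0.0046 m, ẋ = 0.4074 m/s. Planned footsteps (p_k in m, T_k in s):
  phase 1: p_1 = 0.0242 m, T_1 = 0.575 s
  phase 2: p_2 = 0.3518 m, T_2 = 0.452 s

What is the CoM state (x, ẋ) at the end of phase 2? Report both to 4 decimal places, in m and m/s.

x = 0.8185, ẋ = 1.6598

phase 1: p=0.0242, T=0.575, ωT=1.702517, cosh=2.834985, sinh=2.652761; start (x,ẋ)=(-0.004600, 0.407400) → end (x,ẋ)=(0.307555, 0.928762)
phase 2: p=0.3518, T=0.452, ωT=1.338327, cosh=2.037471, sinh=1.775187; start (x,ẋ)=(0.307555, 0.928762) → end (x,ẋ)=(0.818484, 1.659764)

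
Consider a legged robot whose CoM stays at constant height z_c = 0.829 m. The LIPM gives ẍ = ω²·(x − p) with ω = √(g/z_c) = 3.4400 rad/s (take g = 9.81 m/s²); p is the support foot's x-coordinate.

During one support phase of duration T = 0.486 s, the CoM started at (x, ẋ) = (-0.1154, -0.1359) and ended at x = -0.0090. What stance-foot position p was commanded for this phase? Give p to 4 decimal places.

p = -0.2338

ωT = 3.4400·0.486 = 1.671840; cosh(ωT) = 2.754926, sinh(ωT) = 2.567025
x(T) = p + (x₀−p)·cosh(ωT) + (ẋ₀/ω)·sinh(ωT) ⇒ p·(1 − cosh) = x(T) − x₀·cosh − (ẋ₀/ω)·sinh
numerator   = -0.0090 − (-0.1154)·2.754926 − (-0.1359/3.4400)·2.567025 = 0.410331
denominator = 1 − 2.754926 = -1.754926
p = 0.410331 / -1.754926 = -0.2338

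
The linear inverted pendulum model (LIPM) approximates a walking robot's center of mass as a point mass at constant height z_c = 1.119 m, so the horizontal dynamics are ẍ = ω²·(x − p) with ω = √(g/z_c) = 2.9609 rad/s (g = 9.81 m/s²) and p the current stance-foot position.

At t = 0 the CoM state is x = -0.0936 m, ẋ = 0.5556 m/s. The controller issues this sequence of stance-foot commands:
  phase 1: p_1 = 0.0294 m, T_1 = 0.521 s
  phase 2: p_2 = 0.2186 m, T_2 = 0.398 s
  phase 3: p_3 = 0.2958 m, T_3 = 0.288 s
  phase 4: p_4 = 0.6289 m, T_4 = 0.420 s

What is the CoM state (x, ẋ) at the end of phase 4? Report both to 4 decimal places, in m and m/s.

x = 1.1752, ẋ = 1.9585

phase 1: p=0.0294, T=0.521, ωT=1.542629, cosh=2.445344, sinh=2.231525; start (x,ẋ)=(-0.093600, 0.555600) → end (x,ẋ)=(0.147359, 0.545932)
phase 2: p=0.2186, T=0.398, ωT=1.178438, cosh=1.778527, sinh=1.470768; start (x,ẋ)=(0.147359, 0.545932) → end (x,ẋ)=(0.363076, 0.660714)
phase 3: p=0.2958, T=0.288, ωT=0.852739, cosh=1.386155, sinh=0.959909; start (x,ẋ)=(0.363076, 0.660714) → end (x,ẋ)=(0.603256, 1.107065)
phase 4: p=0.6289, T=0.420, ωT=1.243578, cosh=1.878175, sinh=1.589825; start (x,ẋ)=(0.603256, 1.107065) → end (x,ẋ)=(1.175163, 1.958547)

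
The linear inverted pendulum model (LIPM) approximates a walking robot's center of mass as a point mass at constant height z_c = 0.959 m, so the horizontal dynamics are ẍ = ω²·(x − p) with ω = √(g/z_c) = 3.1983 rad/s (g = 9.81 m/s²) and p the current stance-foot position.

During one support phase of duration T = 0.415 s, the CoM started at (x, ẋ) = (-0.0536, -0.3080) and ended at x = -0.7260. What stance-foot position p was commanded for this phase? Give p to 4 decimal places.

ωT = 3.1983·0.415 = 1.327295; cosh(ωT) = 2.018011, sinh(ωT) = 1.752817
x(T) = p + (x₀−p)·cosh(ωT) + (ẋ₀/ω)·sinh(ωT) ⇒ p·(1 − cosh) = x(T) − x₀·cosh − (ẋ₀/ω)·sinh
numerator   = -0.7260 − (-0.0536)·2.018011 − (-0.3080/3.1983)·1.752817 = -0.449036
denominator = 1 − 2.018011 = -1.018011
p = -0.449036 / -1.018011 = 0.4411

p = 0.4411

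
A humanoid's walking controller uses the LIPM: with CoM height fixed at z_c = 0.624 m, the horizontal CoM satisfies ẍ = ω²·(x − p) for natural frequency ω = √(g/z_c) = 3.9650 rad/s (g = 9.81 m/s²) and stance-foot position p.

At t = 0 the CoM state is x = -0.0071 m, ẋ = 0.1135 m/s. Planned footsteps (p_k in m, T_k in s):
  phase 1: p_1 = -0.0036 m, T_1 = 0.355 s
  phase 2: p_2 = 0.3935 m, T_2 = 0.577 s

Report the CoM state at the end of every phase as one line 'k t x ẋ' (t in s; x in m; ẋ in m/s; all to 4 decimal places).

phase 1: p=-0.0036, T=0.355, ωT=1.407575, cosh=2.165385, sinh=1.920649; start (x,ẋ)=(-0.007100, 0.113500) → end (x,ẋ)=(0.043801, 0.219117)
phase 2: p=0.3935, T=0.577, ωT=2.287805, cosh=4.977387, sinh=4.875898; start (x,ẋ)=(0.043801, 0.219117) → end (x,ẋ)=(-1.077633, -5.670083)

1 0.3550 0.0438 0.2191
2 0.9320 -1.0776 -5.6701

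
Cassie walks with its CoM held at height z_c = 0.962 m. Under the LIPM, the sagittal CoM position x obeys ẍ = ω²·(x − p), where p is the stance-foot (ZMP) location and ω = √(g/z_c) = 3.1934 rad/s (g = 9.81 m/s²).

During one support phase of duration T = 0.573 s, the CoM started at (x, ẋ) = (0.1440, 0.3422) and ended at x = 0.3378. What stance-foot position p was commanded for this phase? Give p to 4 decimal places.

p = 0.2039

ωT = 3.1934·0.573 = 1.829818; cosh(ωT) = 3.196598, sinh(ωT) = 3.036155
x(T) = p + (x₀−p)·cosh(ωT) + (ẋ₀/ω)·sinh(ωT) ⇒ p·(1 − cosh) = x(T) − x₀·cosh − (ẋ₀/ω)·sinh
numerator   = 0.3378 − (0.1440)·3.196598 − (0.3422/3.1934)·3.036155 = -0.447860
denominator = 1 − 3.196598 = -2.196598
p = -0.447860 / -2.196598 = 0.2039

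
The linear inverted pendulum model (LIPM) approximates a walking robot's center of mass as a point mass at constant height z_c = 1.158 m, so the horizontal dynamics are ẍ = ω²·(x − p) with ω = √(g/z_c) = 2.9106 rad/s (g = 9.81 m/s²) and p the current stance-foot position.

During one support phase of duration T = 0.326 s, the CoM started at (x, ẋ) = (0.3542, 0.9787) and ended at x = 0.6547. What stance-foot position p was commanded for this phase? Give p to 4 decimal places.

p = 0.4957

ωT = 2.9106·0.326 = 0.948856; cosh(ωT) = 1.484968, sinh(ωT) = 1.097784
x(T) = p + (x₀−p)·cosh(ωT) + (ẋ₀/ω)·sinh(ωT) ⇒ p·(1 − cosh) = x(T) − x₀·cosh − (ẋ₀/ω)·sinh
numerator   = 0.6547 − (0.3542)·1.484968 − (0.9787/2.9106)·1.097784 = -0.240410
denominator = 1 − 1.484968 = -0.484968
p = -0.240410 / -0.484968 = 0.4957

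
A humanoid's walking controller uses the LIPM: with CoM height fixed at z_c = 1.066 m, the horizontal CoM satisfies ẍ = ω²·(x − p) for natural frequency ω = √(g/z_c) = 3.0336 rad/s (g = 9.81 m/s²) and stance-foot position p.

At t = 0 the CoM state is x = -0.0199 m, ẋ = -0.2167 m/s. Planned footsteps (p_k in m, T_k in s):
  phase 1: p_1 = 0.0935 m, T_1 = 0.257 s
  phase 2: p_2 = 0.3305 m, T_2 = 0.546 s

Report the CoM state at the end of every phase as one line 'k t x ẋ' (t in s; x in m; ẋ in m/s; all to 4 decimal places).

phase 1: p=0.0935, T=0.257, ωT=0.779635, cosh=1.319625, sinh=0.861052; start (x,ẋ)=(-0.019900, -0.216700) → end (x,ẋ)=(-0.117653, -0.582173)
phase 2: p=0.3305, T=0.546, ωT=1.656346, cosh=2.715481, sinh=2.524646; start (x,ẋ)=(-0.117653, -0.582173) → end (x,ẋ)=(-1.370952, -5.013180)

1 0.2570 -0.1177 -0.5822
2 0.8030 -1.3710 -5.0132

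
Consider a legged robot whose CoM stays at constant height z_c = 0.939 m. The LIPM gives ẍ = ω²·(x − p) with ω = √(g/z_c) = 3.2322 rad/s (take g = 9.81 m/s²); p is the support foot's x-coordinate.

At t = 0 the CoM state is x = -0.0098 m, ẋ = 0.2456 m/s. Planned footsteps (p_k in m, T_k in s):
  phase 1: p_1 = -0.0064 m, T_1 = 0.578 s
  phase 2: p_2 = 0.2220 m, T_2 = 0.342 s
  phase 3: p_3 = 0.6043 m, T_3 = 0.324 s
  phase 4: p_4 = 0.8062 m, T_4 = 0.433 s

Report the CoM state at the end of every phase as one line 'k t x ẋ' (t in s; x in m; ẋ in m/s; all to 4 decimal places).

phase 1: p=-0.0064, T=0.578, ωT=1.868212, cosh=3.315551, sinh=3.161152; start (x,ẋ)=(-0.009800, 0.245600) → end (x,ẋ)=(0.222528, 0.779560)
phase 2: p=0.2220, T=0.342, ωT=1.105412, cosh=1.675772, sinh=1.344698; start (x,ẋ)=(0.222528, 0.779560) → end (x,ẋ)=(0.547207, 1.308662)
phase 3: p=0.6043, T=0.324, ωT=1.047233, cosh=1.600331, sinh=1.249423; start (x,ẋ)=(0.547207, 1.308662) → end (x,ẋ)=(1.018803, 1.863730)
phase 4: p=0.8062, T=0.433, ωT=1.399543, cosh=2.150028, sinh=1.903318; start (x,ẋ)=(1.018803, 1.863730) → end (x,ẋ)=(2.360781, 5.314983)

1 0.5780 0.2225 0.7796
2 0.9200 0.5472 1.3087
3 1.2440 1.0188 1.8637
4 1.6770 2.3608 5.3150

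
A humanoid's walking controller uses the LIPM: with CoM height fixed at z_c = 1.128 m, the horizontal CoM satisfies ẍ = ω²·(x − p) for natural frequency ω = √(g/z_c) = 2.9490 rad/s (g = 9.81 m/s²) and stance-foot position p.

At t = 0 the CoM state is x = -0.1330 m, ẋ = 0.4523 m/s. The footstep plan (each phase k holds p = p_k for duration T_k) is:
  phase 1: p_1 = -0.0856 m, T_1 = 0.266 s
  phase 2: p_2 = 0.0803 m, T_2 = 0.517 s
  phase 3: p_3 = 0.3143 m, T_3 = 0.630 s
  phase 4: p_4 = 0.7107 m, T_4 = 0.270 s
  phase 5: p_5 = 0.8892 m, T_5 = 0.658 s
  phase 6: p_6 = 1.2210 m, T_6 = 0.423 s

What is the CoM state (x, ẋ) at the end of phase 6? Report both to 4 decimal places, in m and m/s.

phase 1: p=-0.0856, T=0.266, ωT=0.784434, cosh=1.323772, sinh=0.867394; start (x,ẋ)=(-0.133000, 0.452300) → end (x,ẋ)=(-0.015311, 0.477496)
phase 2: p=0.0803, T=0.517, ωT=1.524633, cosh=2.405579, sinh=2.187878; start (x,ẋ)=(-0.015311, 0.477496) → end (x,ẋ)=(0.204556, 0.531766)
phase 3: p=0.3143, T=0.630, ωT=1.857870, cosh=3.283037, sinh=3.127032; start (x,ẋ)=(0.204556, 0.531766) → end (x,ẋ)=(0.517876, 0.733793)
phase 4: p=0.7107, T=0.270, ωT=0.796230, cosh=1.334096, sinh=0.883070; start (x,ẋ)=(0.517876, 0.733793) → end (x,ẋ)=(0.673187, 0.476804)
phase 5: p=0.8892, T=0.658, ωT=1.940442, cosh=3.552734, sinh=3.409093; start (x,ẋ)=(0.673187, 0.476804) → end (x,ẋ)=(0.672957, -0.477709)
phase 6: p=1.2210, T=0.423, ωT=1.247427, cosh=1.884308, sinh=1.597065; start (x,ẋ)=(0.672957, -0.477709) → end (x,ẋ)=(-0.070391, -3.481294)

x = -0.0704, ẋ = -3.4813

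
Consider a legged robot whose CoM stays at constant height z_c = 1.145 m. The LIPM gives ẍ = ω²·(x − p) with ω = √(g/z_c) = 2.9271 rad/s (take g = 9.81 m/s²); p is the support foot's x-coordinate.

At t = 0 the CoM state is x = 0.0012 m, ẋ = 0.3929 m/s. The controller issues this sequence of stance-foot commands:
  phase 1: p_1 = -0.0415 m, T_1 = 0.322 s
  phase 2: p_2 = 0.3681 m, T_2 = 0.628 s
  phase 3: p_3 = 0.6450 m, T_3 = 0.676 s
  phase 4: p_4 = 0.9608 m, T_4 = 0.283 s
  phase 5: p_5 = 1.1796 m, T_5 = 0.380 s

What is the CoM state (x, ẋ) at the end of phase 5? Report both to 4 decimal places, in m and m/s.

x = -0.2476, ẋ = -3.8140

phase 1: p=-0.0415, T=0.322, ωT=0.942526, cosh=1.478049, sinh=1.088407; start (x,ẋ)=(0.001200, 0.392900) → end (x,ẋ)=(0.167708, 0.716763)
phase 2: p=0.3681, T=0.628, ωT=1.838219, cosh=3.222217, sinh=3.063116; start (x,ẋ)=(0.167708, 0.716763) → end (x,ẋ)=(0.472462, 0.512839)
phase 3: p=0.6450, T=0.676, ωT=1.978720, cosh=3.685861, sinh=3.547615; start (x,ẋ)=(0.472462, 0.512839) → end (x,ẋ)=(0.630605, 0.098582)
phase 4: p=0.9608, T=0.283, ωT=0.828369, cosh=1.363172, sinh=0.926411; start (x,ẋ)=(0.630605, 0.098582) → end (x,ẋ)=(0.541889, -0.761003)
phase 5: p=1.1796, T=0.380, ωT=1.112298, cosh=1.685071, sinh=1.356268; start (x,ẋ)=(0.541889, -0.761003) → end (x,ẋ)=(-0.247599, -3.814016)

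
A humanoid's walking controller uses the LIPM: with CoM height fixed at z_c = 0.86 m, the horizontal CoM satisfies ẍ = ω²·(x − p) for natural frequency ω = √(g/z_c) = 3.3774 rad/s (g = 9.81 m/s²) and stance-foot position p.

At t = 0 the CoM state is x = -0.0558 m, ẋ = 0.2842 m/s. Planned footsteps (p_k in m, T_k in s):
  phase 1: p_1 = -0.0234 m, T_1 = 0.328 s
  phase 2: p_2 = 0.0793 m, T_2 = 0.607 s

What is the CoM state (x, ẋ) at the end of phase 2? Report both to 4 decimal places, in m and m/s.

x = 0.2799, ẋ = 0.7388

phase 1: p=-0.0234, T=0.328, ωT=1.107787, cosh=1.678970, sinh=1.348681; start (x,ẋ)=(-0.055800, 0.284200) → end (x,ẋ)=(0.035690, 0.329580)
phase 2: p=0.0793, T=0.607, ωT=2.050082, cosh=3.948630, sinh=3.819906; start (x,ẋ)=(0.035690, 0.329580) → end (x,ẋ)=(0.279860, 0.738757)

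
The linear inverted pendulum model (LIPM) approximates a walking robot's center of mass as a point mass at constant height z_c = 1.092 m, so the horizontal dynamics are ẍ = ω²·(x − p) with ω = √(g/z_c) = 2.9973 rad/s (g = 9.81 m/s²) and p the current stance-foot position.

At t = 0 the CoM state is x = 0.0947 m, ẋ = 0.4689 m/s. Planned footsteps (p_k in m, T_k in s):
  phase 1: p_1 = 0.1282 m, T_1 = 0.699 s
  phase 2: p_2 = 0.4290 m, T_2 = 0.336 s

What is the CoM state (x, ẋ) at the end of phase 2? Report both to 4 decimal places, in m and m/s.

x = 1.3256, ẋ = 3.0423

phase 1: p=0.1282, T=0.699, ωT=2.095113, cosh=4.124707, sinh=4.001650; start (x,ẋ)=(0.094700, 0.468900) → end (x,ẋ)=(0.616044, 1.532271)
phase 2: p=0.4290, T=0.336, ωT=1.007093, cosh=1.551455, sinh=1.186176; start (x,ẋ)=(0.616044, 1.532271) → end (x,ẋ)=(1.325583, 3.042250)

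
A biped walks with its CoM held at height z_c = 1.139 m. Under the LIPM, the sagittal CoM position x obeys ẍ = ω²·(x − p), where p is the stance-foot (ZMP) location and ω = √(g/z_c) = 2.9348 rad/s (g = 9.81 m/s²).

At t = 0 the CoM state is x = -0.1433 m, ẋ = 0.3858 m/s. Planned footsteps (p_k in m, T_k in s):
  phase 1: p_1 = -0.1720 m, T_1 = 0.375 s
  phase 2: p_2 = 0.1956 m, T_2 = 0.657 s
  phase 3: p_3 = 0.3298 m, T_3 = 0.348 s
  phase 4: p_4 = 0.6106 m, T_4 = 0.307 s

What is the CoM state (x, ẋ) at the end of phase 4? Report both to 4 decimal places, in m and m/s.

x = 2.4103, ẋ = 5.6991

phase 1: p=-0.1720, T=0.375, ωT=1.100550, cosh=1.669253, sinh=1.336565; start (x,ẋ)=(-0.143300, 0.385800) → end (x,ẋ)=(0.051608, 0.756575)
phase 2: p=0.1956, T=0.657, ωT=1.928164, cosh=3.511142, sinh=3.365727; start (x,ẋ)=(0.051608, 0.756575) → end (x,ẋ)=(0.557691, 1.234133)
phase 3: p=0.3298, T=0.348, ωT=1.021310, cosh=1.568477, sinh=1.208354; start (x,ẋ)=(0.557691, 1.234133) → end (x,ẋ)=(1.195375, 2.743874)
phase 4: p=0.6106, T=0.307, ωT=0.900984, cosh=1.434097, sinh=1.027927; start (x,ẋ)=(1.195375, 2.743874) → end (x,ẋ)=(2.410278, 5.699106)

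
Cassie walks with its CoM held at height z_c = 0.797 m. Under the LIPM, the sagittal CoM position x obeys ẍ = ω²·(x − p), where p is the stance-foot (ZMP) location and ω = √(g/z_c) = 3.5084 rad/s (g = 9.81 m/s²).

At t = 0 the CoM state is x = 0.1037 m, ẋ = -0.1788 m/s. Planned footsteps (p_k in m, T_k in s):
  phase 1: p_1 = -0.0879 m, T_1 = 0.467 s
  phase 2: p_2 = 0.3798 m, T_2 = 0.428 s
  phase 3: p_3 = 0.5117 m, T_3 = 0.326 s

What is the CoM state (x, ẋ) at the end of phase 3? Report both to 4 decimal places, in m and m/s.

phase 1: p=-0.0879, T=0.467, ωT=1.638423, cosh=2.670666, sinh=2.476379; start (x,ẋ)=(0.103700, -0.178800) → end (x,ẋ)=(0.297595, 1.187131)
phase 2: p=0.3798, T=0.428, ωT=1.501595, cosh=2.355809, sinh=2.133035; start (x,ẋ)=(0.297595, 1.187131) → end (x,ẋ)=(0.907891, 2.181468)
phase 3: p=0.5117, T=0.326, ωT=1.143738, cosh=1.728552, sinh=1.409927; start (x,ẋ)=(0.907891, 2.181468) → end (x,ẋ)=(2.073208, 5.730576)

x = 2.0732, ẋ = 5.7306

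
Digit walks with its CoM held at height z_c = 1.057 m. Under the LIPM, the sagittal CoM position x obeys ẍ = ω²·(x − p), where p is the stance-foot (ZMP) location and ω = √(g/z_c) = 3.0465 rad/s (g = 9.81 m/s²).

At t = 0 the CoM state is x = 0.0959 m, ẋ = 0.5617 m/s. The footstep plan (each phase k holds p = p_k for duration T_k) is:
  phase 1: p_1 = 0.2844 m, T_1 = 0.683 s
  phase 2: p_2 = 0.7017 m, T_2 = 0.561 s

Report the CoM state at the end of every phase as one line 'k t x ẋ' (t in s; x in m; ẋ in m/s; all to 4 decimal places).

phase 1: p=0.2844, T=0.683, ωT=2.080760, cosh=4.067693, sinh=3.942858; start (x,ẋ)=(0.095900, 0.561700) → end (x,ẋ)=(0.244606, 0.020577)
phase 2: p=0.7017, T=0.561, ωT=1.709087, cosh=2.852472, sinh=2.671441; start (x,ẋ)=(0.244606, 0.020577) → end (x,ẋ)=(-0.584103, -3.661382)

1 0.6830 0.2446 0.0206
2 1.2440 -0.5841 -3.6614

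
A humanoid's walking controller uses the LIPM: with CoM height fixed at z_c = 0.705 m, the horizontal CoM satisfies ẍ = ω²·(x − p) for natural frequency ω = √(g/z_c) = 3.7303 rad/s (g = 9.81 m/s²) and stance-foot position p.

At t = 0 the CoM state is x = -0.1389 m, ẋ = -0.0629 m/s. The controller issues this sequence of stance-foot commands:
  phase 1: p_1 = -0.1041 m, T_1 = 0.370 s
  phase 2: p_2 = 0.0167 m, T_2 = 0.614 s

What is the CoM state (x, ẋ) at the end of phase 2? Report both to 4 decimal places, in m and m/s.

x = -1.6009, ẋ = -5.9867

phase 1: p=-0.1041, T=0.370, ωT=1.380211, cosh=2.113633, sinh=1.862107; start (x,ẋ)=(-0.138900, -0.062900) → end (x,ẋ)=(-0.209053, -0.374676)
phase 2: p=0.0167, T=0.614, ωT=2.290404, cosh=4.990078, sinh=4.888852; start (x,ẋ)=(-0.209053, -0.374676) → end (x,ẋ)=(-1.600868, -5.986696)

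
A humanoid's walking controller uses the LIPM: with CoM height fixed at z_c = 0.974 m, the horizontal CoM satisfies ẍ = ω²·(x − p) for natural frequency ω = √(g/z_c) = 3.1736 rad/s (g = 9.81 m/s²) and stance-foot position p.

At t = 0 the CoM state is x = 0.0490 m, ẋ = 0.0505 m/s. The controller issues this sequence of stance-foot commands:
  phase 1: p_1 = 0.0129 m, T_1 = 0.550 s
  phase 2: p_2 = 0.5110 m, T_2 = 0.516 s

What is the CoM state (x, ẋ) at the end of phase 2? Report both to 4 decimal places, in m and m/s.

x = -0.0517, ẋ = -1.4806

phase 1: p=0.0129, T=0.550, ωT=1.745480, cosh=2.951606, sinh=2.777045; start (x,ẋ)=(0.049000, 0.050500) → end (x,ẋ)=(0.163643, 0.467214)
phase 2: p=0.5110, T=0.516, ωT=1.637578, cosh=2.668574, sinh=2.474123; start (x,ẋ)=(0.163643, 0.467214) → end (x,ẋ)=(-0.051711, -1.480612)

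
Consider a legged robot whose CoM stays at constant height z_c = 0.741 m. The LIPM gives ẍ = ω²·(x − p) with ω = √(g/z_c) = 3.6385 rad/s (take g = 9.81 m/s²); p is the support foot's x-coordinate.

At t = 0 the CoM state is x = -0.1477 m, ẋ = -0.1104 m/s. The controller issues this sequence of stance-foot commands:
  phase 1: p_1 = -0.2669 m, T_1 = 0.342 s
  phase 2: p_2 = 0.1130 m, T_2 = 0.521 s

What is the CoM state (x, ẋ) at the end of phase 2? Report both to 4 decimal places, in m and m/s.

phase 1: p=-0.2669, T=0.342, ωT=1.244367, cosh=1.879430, sinh=1.591307; start (x,ẋ)=(-0.147700, -0.110400) → end (x,ẋ)=(-0.091156, 0.482675)
phase 2: p=0.1130, T=0.521, ωT=1.895659, cosh=3.403575, sinh=3.253356; start (x,ẋ)=(-0.091156, 0.482675) → end (x,ẋ)=(-0.150276, -0.773837)

x = -0.1503, ẋ = -0.7738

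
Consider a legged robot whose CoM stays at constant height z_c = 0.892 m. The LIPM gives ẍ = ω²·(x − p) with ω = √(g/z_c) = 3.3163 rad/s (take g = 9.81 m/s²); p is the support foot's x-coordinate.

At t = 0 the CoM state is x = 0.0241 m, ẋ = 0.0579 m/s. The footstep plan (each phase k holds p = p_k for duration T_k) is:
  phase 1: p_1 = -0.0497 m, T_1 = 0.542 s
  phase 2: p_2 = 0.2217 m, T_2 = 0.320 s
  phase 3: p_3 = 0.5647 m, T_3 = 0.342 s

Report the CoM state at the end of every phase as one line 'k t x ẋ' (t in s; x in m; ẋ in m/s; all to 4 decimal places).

phase 1: p=-0.0497, T=0.542, ωT=1.797435, cosh=3.099936, sinh=2.934212; start (x,ẋ)=(0.024100, 0.057900) → end (x,ẋ)=(0.230304, 0.897614)
phase 2: p=0.2217, T=0.320, ωT=1.061216, cosh=1.617959, sinh=1.271924; start (x,ẋ)=(0.230304, 0.897614) → end (x,ẋ)=(0.579890, 1.488596)
phase 3: p=0.5647, T=0.342, ωT=1.134175, cosh=1.715147, sinh=1.393460; start (x,ẋ)=(0.579890, 1.488596) → end (x,ẋ)=(1.216238, 2.623354)

1 0.5420 0.2303 0.8976
2 0.8620 0.5799 1.4886
3 1.2040 1.2162 2.6234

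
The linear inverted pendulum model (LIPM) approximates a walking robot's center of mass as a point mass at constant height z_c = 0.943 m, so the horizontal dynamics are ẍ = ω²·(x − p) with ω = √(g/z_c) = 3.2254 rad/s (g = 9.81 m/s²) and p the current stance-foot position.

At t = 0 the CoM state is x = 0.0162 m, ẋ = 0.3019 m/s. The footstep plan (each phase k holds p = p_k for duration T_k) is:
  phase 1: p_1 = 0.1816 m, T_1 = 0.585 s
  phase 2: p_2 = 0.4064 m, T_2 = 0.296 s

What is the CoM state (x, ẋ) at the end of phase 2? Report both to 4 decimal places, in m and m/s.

x = -0.5518, ẋ = -2.7629

phase 1: p=0.1816, T=0.585, ωT=1.886859, cosh=3.375078, sinh=3.223531; start (x,ẋ)=(0.016200, 0.301900) → end (x,ẋ)=(-0.074913, -0.700757)
phase 2: p=0.4064, T=0.296, ωT=0.954718, cosh=1.491430, sinh=1.106509; start (x,ẋ)=(-0.074913, -0.700757) → end (x,ẋ)=(-0.551847, -2.762904)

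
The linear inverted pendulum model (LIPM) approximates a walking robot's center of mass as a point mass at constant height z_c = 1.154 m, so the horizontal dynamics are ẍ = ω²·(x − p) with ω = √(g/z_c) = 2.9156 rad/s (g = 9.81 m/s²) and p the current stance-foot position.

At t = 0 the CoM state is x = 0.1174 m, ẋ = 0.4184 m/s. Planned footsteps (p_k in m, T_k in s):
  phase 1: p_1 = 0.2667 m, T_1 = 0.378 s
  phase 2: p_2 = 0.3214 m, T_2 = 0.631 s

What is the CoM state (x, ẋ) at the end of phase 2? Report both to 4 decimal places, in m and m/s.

phase 1: p=0.2667, T=0.378, ωT=1.102097, cosh=1.671323, sinh=1.339149; start (x,ẋ)=(0.117400, 0.418400) → end (x,ẋ)=(0.209345, 0.116351)
phase 2: p=0.3214, T=0.631, ωT=1.839744, cosh=3.226891, sinh=3.068033; start (x,ẋ)=(0.209345, 0.116351) → end (x,ẋ)=(0.082244, -0.626900)

x = 0.0822, ẋ = -0.6269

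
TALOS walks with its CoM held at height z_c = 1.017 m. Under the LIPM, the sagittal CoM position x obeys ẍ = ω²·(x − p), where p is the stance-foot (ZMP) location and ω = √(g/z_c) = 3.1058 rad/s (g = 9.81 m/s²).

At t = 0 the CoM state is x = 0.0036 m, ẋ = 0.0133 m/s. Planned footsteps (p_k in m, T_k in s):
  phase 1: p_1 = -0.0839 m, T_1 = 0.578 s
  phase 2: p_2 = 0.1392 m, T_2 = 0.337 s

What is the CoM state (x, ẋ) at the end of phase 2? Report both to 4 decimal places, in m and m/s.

phase 1: p=-0.0839, T=0.578, ωT=1.795152, cosh=3.093247, sinh=2.927145; start (x,ẋ)=(0.003600, 0.013300) → end (x,ẋ)=(0.199294, 0.836614)
phase 2: p=0.1392, T=0.337, ωT=1.046655, cosh=1.599609, sinh=1.248498; start (x,ẋ)=(0.199294, 0.836614) → end (x,ẋ)=(0.571637, 1.571275)

x = 0.5716, ẋ = 1.5713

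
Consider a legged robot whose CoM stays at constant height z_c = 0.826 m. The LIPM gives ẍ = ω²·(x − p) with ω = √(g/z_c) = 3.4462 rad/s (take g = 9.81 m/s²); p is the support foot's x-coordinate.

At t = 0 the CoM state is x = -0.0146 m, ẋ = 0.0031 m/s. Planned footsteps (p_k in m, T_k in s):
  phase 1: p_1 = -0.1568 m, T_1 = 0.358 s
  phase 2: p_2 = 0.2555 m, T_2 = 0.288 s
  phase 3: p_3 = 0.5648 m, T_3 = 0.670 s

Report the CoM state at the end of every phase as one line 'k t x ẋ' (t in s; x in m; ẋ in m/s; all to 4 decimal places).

1 0.3580 0.1095 0.7758
2 0.6460 0.2934 0.6048
3 1.3160 0.0602 -1.5858

phase 1: p=-0.1568, T=0.358, ωT=1.233740, cosh=1.862625, sinh=1.571423; start (x,ẋ)=(-0.014600, 0.003100) → end (x,ẋ)=(0.109479, 0.775849)
phase 2: p=0.2555, T=0.288, ωT=0.992506, cosh=1.534316, sinh=1.163670; start (x,ẋ)=(0.109479, 0.775849) → end (x,ẋ)=(0.293436, 0.604819)
phase 3: p=0.5648, T=0.670, ωT=2.308954, cosh=5.081629, sinh=4.982264; start (x,ẋ)=(0.293436, 0.604819) → end (x,ẋ)=(0.060233, -1.585817)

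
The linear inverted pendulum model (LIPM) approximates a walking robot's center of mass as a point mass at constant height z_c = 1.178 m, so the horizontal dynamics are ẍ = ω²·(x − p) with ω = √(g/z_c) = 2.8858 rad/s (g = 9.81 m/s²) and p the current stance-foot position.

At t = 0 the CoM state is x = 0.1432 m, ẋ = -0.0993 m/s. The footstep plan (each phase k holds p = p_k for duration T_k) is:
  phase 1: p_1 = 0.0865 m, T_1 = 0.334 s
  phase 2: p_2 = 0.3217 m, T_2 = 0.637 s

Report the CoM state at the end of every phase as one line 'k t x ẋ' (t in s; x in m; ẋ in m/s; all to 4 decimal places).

phase 1: p=0.0865, T=0.334, ωT=0.963857, cosh=1.501604, sinh=1.120185; start (x,ẋ)=(0.143200, -0.099300) → end (x,ẋ)=(0.133096, 0.034181)
phase 2: p=0.3217, T=0.637, ωT=1.838255, cosh=3.222326, sinh=3.063232; start (x,ẋ)=(0.133096, 0.034181) → end (x,ẋ)=(-0.249763, -1.557098)

1 0.3340 0.1331 0.0342
2 0.9710 -0.2498 -1.5571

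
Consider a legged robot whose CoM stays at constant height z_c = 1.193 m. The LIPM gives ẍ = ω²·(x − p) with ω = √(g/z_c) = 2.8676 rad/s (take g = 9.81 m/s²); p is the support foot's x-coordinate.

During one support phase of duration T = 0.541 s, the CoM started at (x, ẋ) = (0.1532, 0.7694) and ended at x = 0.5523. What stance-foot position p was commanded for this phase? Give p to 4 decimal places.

ωT = 2.8676·0.541 = 1.551372; cosh(ωT) = 2.464947, sinh(ωT) = 2.252990
x(T) = p + (x₀−p)·cosh(ωT) + (ẋ₀/ω)·sinh(ωT) ⇒ p·(1 − cosh) = x(T) − x₀·cosh − (ẋ₀/ω)·sinh
numerator   = 0.5523 − (0.1532)·2.464947 − (0.7694/2.8676)·2.252990 = -0.429825
denominator = 1 − 2.464947 = -1.464947
p = -0.429825 / -1.464947 = 0.2934

p = 0.2934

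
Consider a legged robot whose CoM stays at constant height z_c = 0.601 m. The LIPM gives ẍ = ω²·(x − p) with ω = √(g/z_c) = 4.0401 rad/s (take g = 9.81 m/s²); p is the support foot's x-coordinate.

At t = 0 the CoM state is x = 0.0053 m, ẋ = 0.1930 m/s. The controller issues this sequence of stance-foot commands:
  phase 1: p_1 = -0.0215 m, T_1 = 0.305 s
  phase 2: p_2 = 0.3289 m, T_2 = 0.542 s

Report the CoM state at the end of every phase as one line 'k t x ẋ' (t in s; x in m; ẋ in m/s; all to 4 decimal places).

1 0.3050 0.1033 0.5289
2 0.8470 -0.1140 -1.6283

phase 1: p=-0.0215, T=0.305, ωT=1.232231, cosh=1.860255, sinh=1.568614; start (x,ẋ)=(0.005300, 0.193000) → end (x,ẋ)=(0.103289, 0.528870)
phase 2: p=0.3289, T=0.542, ωT=2.189734, cosh=4.522392, sinh=4.410446; start (x,ẋ)=(0.103289, 0.528870) → end (x,ẋ)=(-0.114050, -1.628318)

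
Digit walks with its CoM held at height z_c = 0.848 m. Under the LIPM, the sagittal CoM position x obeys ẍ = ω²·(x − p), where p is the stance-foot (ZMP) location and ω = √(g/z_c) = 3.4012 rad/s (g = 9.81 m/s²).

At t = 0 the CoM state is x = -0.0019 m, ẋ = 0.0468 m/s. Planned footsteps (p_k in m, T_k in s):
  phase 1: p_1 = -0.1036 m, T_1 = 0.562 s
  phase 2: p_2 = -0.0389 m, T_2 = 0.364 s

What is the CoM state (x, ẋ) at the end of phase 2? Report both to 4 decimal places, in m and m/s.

x = 1.1886, ẋ = 4.2258

phase 1: p=-0.1036, T=0.562, ωT=1.911474, cosh=3.455458, sinh=3.307595; start (x,ẋ)=(-0.001900, 0.046800) → end (x,ẋ)=(0.293332, 1.305819)
phase 2: p=-0.0389, T=0.364, ωT=1.238037, cosh=1.869394, sinh=1.579442; start (x,ẋ)=(0.293332, 1.305819) → end (x,ẋ)=(1.188566, 4.225841)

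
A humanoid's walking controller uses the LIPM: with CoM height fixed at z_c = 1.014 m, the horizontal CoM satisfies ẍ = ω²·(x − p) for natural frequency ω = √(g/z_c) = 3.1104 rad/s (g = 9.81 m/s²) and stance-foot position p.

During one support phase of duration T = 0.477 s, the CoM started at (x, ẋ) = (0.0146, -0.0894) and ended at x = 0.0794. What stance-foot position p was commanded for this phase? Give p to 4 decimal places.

ωT = 3.1104·0.477 = 1.483661; cosh(ωT) = 2.317931, sinh(ωT) = 2.091125
x(T) = p + (x₀−p)·cosh(ωT) + (ẋ₀/ω)·sinh(ωT) ⇒ p·(1 − cosh) = x(T) − x₀·cosh − (ẋ₀/ω)·sinh
numerator   = 0.0794 − (0.0146)·2.317931 − (-0.0894/3.1104)·2.091125 = 0.105662
denominator = 1 − 2.317931 = -1.317931
p = 0.105662 / -1.317931 = -0.0802

p = -0.0802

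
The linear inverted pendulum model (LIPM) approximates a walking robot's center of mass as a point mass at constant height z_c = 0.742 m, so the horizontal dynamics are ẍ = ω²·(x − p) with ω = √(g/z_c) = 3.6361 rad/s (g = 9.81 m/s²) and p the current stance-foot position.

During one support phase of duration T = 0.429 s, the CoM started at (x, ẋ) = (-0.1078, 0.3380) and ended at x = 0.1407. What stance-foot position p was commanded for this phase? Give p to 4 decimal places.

ωT = 3.6361·0.429 = 1.559887; cosh(ωT) = 2.484221, sinh(ωT) = 2.274062
x(T) = p + (x₀−p)·cosh(ωT) + (ẋ₀/ω)·sinh(ωT) ⇒ p·(1 − cosh) = x(T) − x₀·cosh − (ẋ₀/ω)·sinh
numerator   = 0.1407 − (-0.1078)·2.484221 − (0.3380/3.6361)·2.274062 = 0.197110
denominator = 1 − 2.484221 = -1.484221
p = 0.197110 / -1.484221 = -0.1328

p = -0.1328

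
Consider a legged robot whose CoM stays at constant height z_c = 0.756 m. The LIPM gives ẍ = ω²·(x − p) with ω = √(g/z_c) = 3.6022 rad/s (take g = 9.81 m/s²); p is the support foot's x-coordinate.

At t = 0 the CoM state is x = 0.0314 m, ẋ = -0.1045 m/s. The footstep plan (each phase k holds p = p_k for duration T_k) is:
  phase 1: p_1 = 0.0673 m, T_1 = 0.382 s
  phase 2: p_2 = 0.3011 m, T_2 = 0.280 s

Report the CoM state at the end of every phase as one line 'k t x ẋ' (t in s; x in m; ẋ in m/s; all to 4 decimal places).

1 0.3820 -0.0621 -0.4597
2 0.6620 -0.4147 -2.2689

phase 1: p=0.0673, T=0.382, ωT=1.376040, cosh=2.105885, sinh=1.853309; start (x,ẋ)=(0.031400, -0.104500) → end (x,ẋ)=(-0.062066, -0.459733)
phase 2: p=0.3011, T=0.280, ωT=1.008616, cosh=1.553264, sinh=1.188540; start (x,ẋ)=(-0.062066, -0.459733) → end (x,ẋ)=(-0.414680, -2.268930)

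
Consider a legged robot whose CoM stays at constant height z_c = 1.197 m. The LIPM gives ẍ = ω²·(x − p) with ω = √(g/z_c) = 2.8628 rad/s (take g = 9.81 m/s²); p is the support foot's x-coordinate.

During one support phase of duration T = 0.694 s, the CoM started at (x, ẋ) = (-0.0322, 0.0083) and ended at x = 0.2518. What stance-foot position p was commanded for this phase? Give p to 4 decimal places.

p = -0.1330

ωT = 2.8628·0.694 = 1.986783; cosh(ωT) = 3.714587, sinh(ωT) = 3.577452
x(T) = p + (x₀−p)·cosh(ωT) + (ẋ₀/ω)·sinh(ωT) ⇒ p·(1 − cosh) = x(T) − x₀·cosh − (ẋ₀/ω)·sinh
numerator   = 0.2518 − (-0.0322)·3.714587 − (0.0083/2.8628)·3.577452 = 0.361038
denominator = 1 − 3.714587 = -2.714587
p = 0.361038 / -2.714587 = -0.1330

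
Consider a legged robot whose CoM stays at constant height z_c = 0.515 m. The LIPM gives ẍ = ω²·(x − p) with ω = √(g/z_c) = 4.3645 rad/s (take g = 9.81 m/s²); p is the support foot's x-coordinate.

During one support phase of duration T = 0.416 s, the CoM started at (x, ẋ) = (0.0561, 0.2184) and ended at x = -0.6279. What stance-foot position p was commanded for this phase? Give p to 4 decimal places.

ωT = 4.3645·0.416 = 1.815632; cosh(ωT) = 3.153847, sinh(ωT) = 2.991112
x(T) = p + (x₀−p)·cosh(ωT) + (ẋ₀/ω)·sinh(ωT) ⇒ p·(1 − cosh) = x(T) − x₀·cosh − (ẋ₀/ω)·sinh
numerator   = -0.6279 − (0.0561)·3.153847 − (0.2184/4.3645)·2.991112 = -0.954506
denominator = 1 − 3.153847 = -2.153847
p = -0.954506 / -2.153847 = 0.4432

p = 0.4432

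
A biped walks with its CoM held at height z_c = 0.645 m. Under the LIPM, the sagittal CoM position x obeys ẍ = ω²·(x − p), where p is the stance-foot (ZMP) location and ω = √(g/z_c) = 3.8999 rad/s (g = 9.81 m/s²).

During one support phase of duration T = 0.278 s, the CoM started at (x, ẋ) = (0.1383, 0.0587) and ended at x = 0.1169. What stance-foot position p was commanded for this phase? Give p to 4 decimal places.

p = 0.2018

ωT = 3.8999·0.278 = 1.084172; cosh(ωT) = 1.647586, sinh(ωT) = 1.309405
x(T) = p + (x₀−p)·cosh(ωT) + (ẋ₀/ω)·sinh(ωT) ⇒ p·(1 − cosh) = x(T) − x₀·cosh − (ẋ₀/ω)·sinh
numerator   = 0.1169 − (0.1383)·1.647586 − (0.0587/3.8999)·1.309405 = -0.130670
denominator = 1 − 1.647586 = -0.647586
p = -0.130670 / -0.647586 = 0.2018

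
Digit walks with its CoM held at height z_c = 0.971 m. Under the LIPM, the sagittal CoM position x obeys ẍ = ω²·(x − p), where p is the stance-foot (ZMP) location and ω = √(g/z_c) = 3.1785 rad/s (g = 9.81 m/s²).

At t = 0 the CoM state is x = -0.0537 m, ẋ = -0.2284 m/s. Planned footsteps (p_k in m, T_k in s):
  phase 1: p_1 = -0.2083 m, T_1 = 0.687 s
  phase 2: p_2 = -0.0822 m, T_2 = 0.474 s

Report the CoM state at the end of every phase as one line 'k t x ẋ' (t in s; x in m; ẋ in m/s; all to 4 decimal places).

phase 1: p=-0.2083, T=0.687, ωT=2.183630, cosh=4.495552, sinh=4.382920; start (x,ẋ)=(-0.053700, -0.228400) → end (x,ẋ)=(0.171765, 1.126966)
phase 2: p=-0.0822, T=0.474, ωT=1.506609, cosh=2.366534, sinh=2.144873; start (x,ẋ)=(0.171765, 1.126966) → end (x,ẋ)=(1.279302, 4.398406)

1 0.6870 0.1718 1.1270
2 1.1610 1.2793 4.3984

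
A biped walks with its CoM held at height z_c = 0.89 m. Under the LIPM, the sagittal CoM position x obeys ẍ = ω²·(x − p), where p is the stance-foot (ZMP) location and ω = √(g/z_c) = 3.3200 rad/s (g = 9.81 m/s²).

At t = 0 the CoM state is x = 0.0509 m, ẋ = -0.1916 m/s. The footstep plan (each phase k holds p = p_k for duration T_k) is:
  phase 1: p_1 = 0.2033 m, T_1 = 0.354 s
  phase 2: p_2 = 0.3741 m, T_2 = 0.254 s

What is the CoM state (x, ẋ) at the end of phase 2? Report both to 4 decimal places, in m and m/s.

phase 1: p=0.2033, T=0.354, ωT=1.175280, cosh=1.773891, sinh=1.465159; start (x,ẋ)=(0.050900, -0.191600) → end (x,ẋ)=(-0.151597, -1.081201)
phase 2: p=0.3741, T=0.254, ωT=0.843280, cosh=1.377137, sinh=0.946840; start (x,ẋ)=(-0.151597, -1.081201) → end (x,ẋ)=(-0.658207, -3.141494)

x = -0.6582, ẋ = -3.1415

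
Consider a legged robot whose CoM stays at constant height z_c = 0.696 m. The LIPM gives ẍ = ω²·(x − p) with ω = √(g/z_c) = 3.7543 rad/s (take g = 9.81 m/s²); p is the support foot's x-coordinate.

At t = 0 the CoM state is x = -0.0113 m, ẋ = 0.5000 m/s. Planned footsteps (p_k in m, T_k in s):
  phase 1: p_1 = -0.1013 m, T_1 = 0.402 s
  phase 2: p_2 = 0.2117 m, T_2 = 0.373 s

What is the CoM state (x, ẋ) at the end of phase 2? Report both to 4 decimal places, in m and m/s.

phase 1: p=-0.1013, T=0.402, ωT=1.509229, cosh=2.372160, sinh=2.151080; start (x,ẋ)=(-0.011300, 0.500000) → end (x,ẋ)=(0.398677, 1.912902)
phase 2: p=0.2117, T=0.373, ωT=1.400354, cosh=2.151573, sinh=1.905063; start (x,ẋ)=(0.398677, 1.912902) → end (x,ẋ)=(1.584667, 5.453037)

x = 1.5847, ẋ = 5.4530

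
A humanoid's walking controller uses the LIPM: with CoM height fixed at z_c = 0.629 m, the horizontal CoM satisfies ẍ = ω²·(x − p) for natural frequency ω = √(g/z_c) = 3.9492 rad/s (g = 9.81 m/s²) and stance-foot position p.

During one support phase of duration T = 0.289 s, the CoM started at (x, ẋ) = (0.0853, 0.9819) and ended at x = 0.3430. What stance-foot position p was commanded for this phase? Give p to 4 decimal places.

ωT = 3.9492·0.289 = 1.141319; cosh(ωT) = 1.725146, sinh(ωT) = 1.405749
x(T) = p + (x₀−p)·cosh(ωT) + (ẋ₀/ω)·sinh(ωT) ⇒ p·(1 − cosh) = x(T) − x₀·cosh − (ẋ₀/ω)·sinh
numerator   = 0.3430 − (0.0853)·1.725146 − (0.9819/3.9492)·1.405749 = -0.153670
denominator = 1 − 1.725146 = -0.725146
p = -0.153670 / -0.725146 = 0.2119

p = 0.2119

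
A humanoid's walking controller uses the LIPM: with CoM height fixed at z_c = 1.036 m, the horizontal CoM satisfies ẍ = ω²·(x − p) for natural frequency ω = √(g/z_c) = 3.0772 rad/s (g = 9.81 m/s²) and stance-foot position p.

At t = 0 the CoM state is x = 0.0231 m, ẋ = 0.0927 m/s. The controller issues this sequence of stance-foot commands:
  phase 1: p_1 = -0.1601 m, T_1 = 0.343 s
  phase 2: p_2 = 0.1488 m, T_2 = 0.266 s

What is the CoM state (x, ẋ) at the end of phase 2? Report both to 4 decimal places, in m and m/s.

x = 0.4371, ẋ = 1.2341

phase 1: p=-0.1601, T=0.343, ωT=1.055480, cosh=1.610689, sinh=1.262664; start (x,ẋ)=(0.023100, 0.092700) → end (x,ẋ)=(0.173016, 0.861129)
phase 2: p=0.1488, T=0.266, ωT=0.818535, cosh=1.354127, sinh=0.913050; start (x,ẋ)=(0.173016, 0.861129) → end (x,ẋ)=(0.437100, 1.234115)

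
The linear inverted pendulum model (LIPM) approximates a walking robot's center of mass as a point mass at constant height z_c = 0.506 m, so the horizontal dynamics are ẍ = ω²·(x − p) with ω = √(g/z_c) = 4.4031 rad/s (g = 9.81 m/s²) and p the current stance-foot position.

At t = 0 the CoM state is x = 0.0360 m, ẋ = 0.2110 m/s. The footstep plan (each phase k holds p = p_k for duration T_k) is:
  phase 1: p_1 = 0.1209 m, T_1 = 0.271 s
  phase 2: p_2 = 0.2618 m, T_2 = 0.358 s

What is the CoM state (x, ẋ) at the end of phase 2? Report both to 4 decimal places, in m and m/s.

phase 1: p=0.1209, T=0.271, ωT=1.193240, cosh=1.800493, sinh=1.497256; start (x,ẋ)=(0.036000, 0.211000) → end (x,ẋ)=(0.039788, -0.179805)
phase 2: p=0.2618, T=0.358, ωT=1.576310, cosh=2.521905, sinh=2.315168; start (x,ẋ)=(0.039788, -0.179805) → end (x,ẋ)=(-0.392636, -2.716625)

x = -0.3926, ẋ = -2.7166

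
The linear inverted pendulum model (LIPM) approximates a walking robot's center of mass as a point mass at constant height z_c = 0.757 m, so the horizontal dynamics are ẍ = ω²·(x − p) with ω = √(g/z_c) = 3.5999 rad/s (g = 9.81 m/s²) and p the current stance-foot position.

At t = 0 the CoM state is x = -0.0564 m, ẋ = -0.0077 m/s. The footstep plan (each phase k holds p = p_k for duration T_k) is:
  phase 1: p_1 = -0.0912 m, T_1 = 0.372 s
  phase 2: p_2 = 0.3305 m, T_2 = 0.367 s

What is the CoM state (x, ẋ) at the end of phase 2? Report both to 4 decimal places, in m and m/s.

x = -0.2811, ẋ = -1.8061

phase 1: p=-0.0912, T=0.372, ωT=1.339163, cosh=2.038956, sinh=1.776891; start (x,ẋ)=(-0.056400, -0.007700) → end (x,ẋ)=(-0.024045, 0.206903)
phase 2: p=0.3305, T=0.367, ωT=1.321163, cosh=2.007302, sinh=1.740477; start (x,ẋ)=(-0.024045, 0.206903) → end (x,ẋ)=(-0.281146, -1.806101)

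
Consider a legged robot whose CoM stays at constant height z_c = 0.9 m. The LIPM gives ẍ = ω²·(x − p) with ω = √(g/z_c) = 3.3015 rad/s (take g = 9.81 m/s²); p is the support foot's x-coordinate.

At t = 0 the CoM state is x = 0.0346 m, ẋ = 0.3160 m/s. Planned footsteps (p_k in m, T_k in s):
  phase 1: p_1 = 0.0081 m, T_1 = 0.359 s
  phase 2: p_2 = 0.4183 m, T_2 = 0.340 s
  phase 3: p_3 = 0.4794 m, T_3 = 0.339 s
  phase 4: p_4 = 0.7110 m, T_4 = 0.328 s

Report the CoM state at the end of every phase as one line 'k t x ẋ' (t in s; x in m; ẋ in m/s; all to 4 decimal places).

1 0.3590 0.1974 0.6949
2 0.6990 0.3322 0.1791
3 1.0380 0.3041 -0.3615
4 1.3660 -0.1019 -2.3512

phase 1: p=0.0081, T=0.359, ωT=1.185238, cosh=1.788570, sinh=1.482897; start (x,ẋ)=(0.034600, 0.316000) → end (x,ẋ)=(0.197431, 0.694926)
phase 2: p=0.4183, T=0.340, ωT=1.122510, cosh=1.699009, sinh=1.373547; start (x,ẋ)=(0.197431, 0.694926) → end (x,ẋ)=(0.332157, 0.179098)
phase 3: p=0.4794, T=0.339, ωT=1.119209, cosh=1.694484, sinh=1.367946; start (x,ẋ)=(0.332157, 0.179098) → end (x,ẋ)=(0.304107, -0.361510)
phase 4: p=0.7110, T=0.328, ωT=1.082892, cosh=1.645911, sinh=1.307297; start (x,ẋ)=(0.304107, -0.361510) → end (x,ẋ)=(-0.101857, -2.351179)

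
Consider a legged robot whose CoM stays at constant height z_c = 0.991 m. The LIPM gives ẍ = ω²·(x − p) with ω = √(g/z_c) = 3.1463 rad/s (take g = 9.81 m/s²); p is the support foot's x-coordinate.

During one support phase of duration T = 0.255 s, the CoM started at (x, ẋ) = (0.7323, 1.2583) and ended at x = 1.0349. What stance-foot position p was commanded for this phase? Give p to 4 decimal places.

p = 0.8908

ωT = 3.1463·0.255 = 0.802307; cosh(ωT) = 1.339487, sinh(ωT) = 0.891193
x(T) = p + (x₀−p)·cosh(ωT) + (ẋ₀/ω)·sinh(ωT) ⇒ p·(1 − cosh) = x(T) − x₀·cosh − (ẋ₀/ω)·sinh
numerator   = 1.0349 − (0.7323)·1.339487 − (1.2583/3.1463)·0.891193 = -0.302421
denominator = 1 − 1.339487 = -0.339487
p = -0.302421 / -0.339487 = 0.8908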